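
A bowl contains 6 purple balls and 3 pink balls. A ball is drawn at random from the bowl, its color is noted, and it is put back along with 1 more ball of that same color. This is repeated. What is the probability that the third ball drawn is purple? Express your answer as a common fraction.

2/3

Sum over the four possibilities for the first two draws (purple/not-purple each), tracking how the purple count and total change by +1 per draw.
P(third is purple) = 2/3 ≈ 0.6667. (In a Pólya urn every draw has the same marginal probability 6/9.)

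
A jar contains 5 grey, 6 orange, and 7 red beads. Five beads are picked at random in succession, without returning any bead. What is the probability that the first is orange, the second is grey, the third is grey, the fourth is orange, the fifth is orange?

5/2142

Multiply the conditional probability of each draw in order, without replacement, so each draw removes one from its color and from the total.
P = (6/18) · (5/17) · (4/16) · (5/15) · (4/14) = 5/2142 ≈ 0.0023.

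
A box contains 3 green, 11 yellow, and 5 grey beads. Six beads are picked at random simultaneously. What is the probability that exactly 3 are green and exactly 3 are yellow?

Unordered draws without replacement: count favorable combinations over C(19,6).
Favorable = C(3,3) · C(11,3) · C(5,0) = 165; total = C(19,6) = 27132.
P = 165/27132 = 55/9044 ≈ 0.0061.

55/9044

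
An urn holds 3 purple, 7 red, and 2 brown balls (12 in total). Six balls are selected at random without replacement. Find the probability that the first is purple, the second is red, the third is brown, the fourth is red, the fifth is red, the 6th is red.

Multiply the conditional probability of each draw in order, without replacement, so each draw removes one from its color and from the total.
P = (3/12) · (7/11) · (2/10) · (6/9) · (5/8) · (4/7) = 1/132 ≈ 0.0076.

1/132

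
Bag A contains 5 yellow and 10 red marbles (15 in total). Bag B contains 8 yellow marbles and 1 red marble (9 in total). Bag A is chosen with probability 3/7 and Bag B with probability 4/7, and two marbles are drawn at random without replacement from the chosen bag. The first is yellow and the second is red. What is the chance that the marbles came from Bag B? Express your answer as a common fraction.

28/73

P(E | Bag A) = 5/21; P(E | Bag B) = 1/9.
P(E) = 3/7·5/21 + 4/7·1/9 = 73/441.
By Bayes' rule, P(Bag B | E) = 4/63 / 73/441 = 28/73 ≈ 0.3836.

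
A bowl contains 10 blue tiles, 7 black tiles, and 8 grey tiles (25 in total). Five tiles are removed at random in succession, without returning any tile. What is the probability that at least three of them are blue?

Sum the hypergeometric tail for j = 3,…,5 blue tiles.
Favorable = C(10,3)·C(15,2) + C(10,4)·C(15,1) + C(10,5)·C(15,0) = 16002; total = C(25,5) = 53130.
P = 16002/53130 = 381/1265 ≈ 0.3012.

381/1265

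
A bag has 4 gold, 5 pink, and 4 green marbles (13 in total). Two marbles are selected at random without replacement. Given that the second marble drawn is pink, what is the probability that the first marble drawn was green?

P(first=green and the second marble drawn is pink) = (4/13)·(5/12) = 5/39.
P(the second marble drawn is pink) = Σ over first color = 5/39 + 5/39 + 5/39 = 5/13.
By Bayes, P(first=green | the second marble drawn is pink) = 5/39 / 5/13 = 1/3 ≈ 0.3333.

1/3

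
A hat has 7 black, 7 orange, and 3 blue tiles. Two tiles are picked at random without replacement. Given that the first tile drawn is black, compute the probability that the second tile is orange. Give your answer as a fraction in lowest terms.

7/16

After removing 1 black, the hat has 7 orange out of 16 remaining.
P(second is orange | given) = 7/16 ≈ 0.4375.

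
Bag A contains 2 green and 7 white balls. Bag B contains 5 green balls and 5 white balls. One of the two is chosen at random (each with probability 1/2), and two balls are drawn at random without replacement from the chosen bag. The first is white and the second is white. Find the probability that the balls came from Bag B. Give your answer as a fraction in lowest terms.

8/29

P(E | Bag A) = 7/12; P(E | Bag B) = 2/9.
P(E) = 1/2·7/12 + 1/2·2/9 = 29/72.
By Bayes' rule, P(Bag B | E) = 1/9 / 29/72 = 8/29 ≈ 0.2759.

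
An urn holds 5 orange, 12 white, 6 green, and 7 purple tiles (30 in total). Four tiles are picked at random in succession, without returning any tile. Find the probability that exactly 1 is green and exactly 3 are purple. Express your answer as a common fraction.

Unordered draws without replacement: count favorable combinations over C(30,4).
Favorable = C(5,0) · C(12,0) · C(6,1) · C(7,3) = 210; total = C(30,4) = 27405.
P = 210/27405 = 2/261 ≈ 0.0077.

2/261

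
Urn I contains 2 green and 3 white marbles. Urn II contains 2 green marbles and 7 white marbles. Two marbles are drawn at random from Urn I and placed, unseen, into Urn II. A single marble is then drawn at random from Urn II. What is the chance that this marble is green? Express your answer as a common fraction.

14/55

Condition on how many of the transferred marbles are green (from Urn I: 2 green of 5; then Urn II has 11 total).
  0 green: C(2,0)C(3,2)/C(5,2) = 3/10; then P = 2/11
  1 green: C(2,1)C(3,1)/C(5,2) = 3/5; then P = 3/11
  2 green: C(2,2)C(3,0)/C(5,2) = 1/10; then P = 4/11
P(green from Urn II) = 14/55 ≈ 0.2545.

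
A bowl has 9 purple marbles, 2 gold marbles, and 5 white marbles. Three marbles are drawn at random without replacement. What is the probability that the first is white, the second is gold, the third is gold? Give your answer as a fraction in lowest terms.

1/336

Multiply the conditional probability of each draw in order, without replacement, so each draw removes one from its color and from the total.
P = (5/16) · (2/15) · (1/14) = 1/336 ≈ 0.0030.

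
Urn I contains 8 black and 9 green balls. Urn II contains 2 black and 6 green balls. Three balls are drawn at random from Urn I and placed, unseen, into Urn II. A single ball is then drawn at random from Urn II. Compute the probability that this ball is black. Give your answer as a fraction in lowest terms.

58/187

Condition on how many of the transferred balls are black (from Urn I: 8 black of 17; then Urn II has 11 total).
  0 black: C(8,0)C(9,3)/C(17,3) = 21/170; then P = 2/11
  1 black: C(8,1)C(9,2)/C(17,3) = 36/85; then P = 3/11
  2 black: C(8,2)C(9,1)/C(17,3) = 63/170; then P = 4/11
  3 black: C(8,3)C(9,0)/C(17,3) = 7/85; then P = 5/11
P(black from Urn II) = 58/187 ≈ 0.3102.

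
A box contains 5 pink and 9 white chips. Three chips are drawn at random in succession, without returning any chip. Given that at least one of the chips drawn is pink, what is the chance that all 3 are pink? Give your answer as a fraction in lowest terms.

1/28

P(all 3 pink) = C(5,3)/C(14,3) = 5/182; P(at least one pink) = 1 − C(9,3)/C(14,3) = 10/13.
Since 'all 3 pink' ⊆ 'at least one pink', P(all 3 | at least one) = 5/182 / 10/13 = 1/28 ≈ 0.0357.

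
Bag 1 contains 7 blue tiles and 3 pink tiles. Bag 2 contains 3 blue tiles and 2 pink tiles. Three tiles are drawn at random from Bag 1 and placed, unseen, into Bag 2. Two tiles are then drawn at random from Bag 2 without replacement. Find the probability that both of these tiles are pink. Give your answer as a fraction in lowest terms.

3/28

Condition on how many of the transferred tiles are pink (from Bag 1: 3 pink of 10; then Bag 2 has 8 total).
  0 pink: C(3,0)C(7,3)/C(10,3) = 7/24; then P = C(2,2)/C(8,2) = 1/28
  1 pink: C(3,1)C(7,2)/C(10,3) = 21/40; then P = C(3,2)/C(8,2) = 3/28
  2 pink: C(3,2)C(7,1)/C(10,3) = 7/40; then P = C(4,2)/C(8,2) = 3/14
  3 pink: C(3,3)C(7,0)/C(10,3) = 1/120; then P = C(5,2)/C(8,2) = 5/14
P(both pink) = 3/28 ≈ 0.1071.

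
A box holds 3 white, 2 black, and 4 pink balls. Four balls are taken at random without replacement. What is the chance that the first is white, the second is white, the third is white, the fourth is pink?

1/126

Multiply the conditional probability of each draw in order, without replacement, so each draw removes one from its color and from the total.
P = (3/9) · (2/8) · (1/7) · (4/6) = 1/126 ≈ 0.0079.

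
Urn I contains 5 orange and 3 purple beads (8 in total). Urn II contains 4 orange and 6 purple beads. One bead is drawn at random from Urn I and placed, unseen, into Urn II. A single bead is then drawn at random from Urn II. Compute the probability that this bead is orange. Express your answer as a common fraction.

Condition on how many of the transferred beads are orange (from Urn I: 5 orange of 8; then Urn II has 11 total).
  0 orange: C(5,0)C(3,1)/C(8,1) = 3/8; then P = 4/11
  1 orange: C(5,1)C(3,0)/C(8,1) = 5/8; then P = 5/11
P(orange from Urn II) = 37/88 ≈ 0.4205.

37/88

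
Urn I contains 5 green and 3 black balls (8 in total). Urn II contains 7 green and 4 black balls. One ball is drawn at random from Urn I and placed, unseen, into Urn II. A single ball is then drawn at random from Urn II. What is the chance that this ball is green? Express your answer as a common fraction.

Condition on how many of the transferred balls are green (from Urn I: 5 green of 8; then Urn II has 12 total).
  0 green: C(5,0)C(3,1)/C(8,1) = 3/8; then P = 7/12
  1 green: C(5,1)C(3,0)/C(8,1) = 5/8; then P = 8/12
P(green from Urn II) = 61/96 ≈ 0.6354.

61/96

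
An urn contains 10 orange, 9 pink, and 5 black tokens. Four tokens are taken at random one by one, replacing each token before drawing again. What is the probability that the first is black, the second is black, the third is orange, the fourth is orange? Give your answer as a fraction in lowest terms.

Multiply the conditional probability of each draw in order, with replacement (the composition resets each draw).
P = (5/24) · (5/24) · (10/24) · (10/24) = 625/82944 ≈ 0.0075.

625/82944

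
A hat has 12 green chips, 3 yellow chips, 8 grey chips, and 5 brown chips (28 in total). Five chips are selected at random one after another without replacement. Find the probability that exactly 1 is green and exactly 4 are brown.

Unordered draws without replacement: count favorable combinations over C(28,5).
Favorable = C(12,1) · C(3,0) · C(8,0) · C(5,4) = 60; total = C(28,5) = 98280.
P = 60/98280 = 1/1638 ≈ 0.0006.

1/1638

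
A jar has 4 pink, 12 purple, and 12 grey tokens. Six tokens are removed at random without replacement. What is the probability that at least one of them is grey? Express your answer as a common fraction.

1013/1035

Use the complement: P(at least one grey) = 1 − P(no grey).
P(none) = C(16,6)/C(28,6) = 8008/376740.
So P = 1 − 8008/376740 = 1013/1035 ≈ 0.9787.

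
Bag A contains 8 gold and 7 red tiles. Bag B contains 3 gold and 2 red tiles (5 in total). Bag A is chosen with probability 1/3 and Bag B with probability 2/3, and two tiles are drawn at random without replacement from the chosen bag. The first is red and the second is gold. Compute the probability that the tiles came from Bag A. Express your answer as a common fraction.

4/13

P(E | Bag A) = 4/15; P(E | Bag B) = 3/10.
P(E) = 1/3·4/15 + 2/3·3/10 = 13/45.
By Bayes' rule, P(Bag A | E) = 4/45 / 13/45 = 4/13 ≈ 0.3077.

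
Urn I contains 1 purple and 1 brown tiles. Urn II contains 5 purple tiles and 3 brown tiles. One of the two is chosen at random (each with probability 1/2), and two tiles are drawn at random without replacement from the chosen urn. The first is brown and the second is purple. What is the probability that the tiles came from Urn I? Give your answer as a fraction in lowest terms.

P(E | Urn I) = 1/2; P(E | Urn II) = 15/56.
P(E) = 1/2·1/2 + 1/2·15/56 = 43/112.
By Bayes' rule, P(Urn I | E) = 1/4 / 43/112 = 28/43 ≈ 0.6512.

28/43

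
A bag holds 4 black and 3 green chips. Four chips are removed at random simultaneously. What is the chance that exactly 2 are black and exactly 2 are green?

18/35

Unordered draws without replacement: count favorable combinations over C(7,4).
Favorable = C(4,2) · C(3,2) = 18; total = C(7,4) = 35.
P = 18/35 = 18/35 ≈ 0.5143.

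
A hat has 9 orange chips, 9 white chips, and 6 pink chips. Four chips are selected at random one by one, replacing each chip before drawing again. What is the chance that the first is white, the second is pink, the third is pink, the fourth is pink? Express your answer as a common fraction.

Multiply the conditional probability of each draw in order, with replacement (the composition resets each draw).
P = (9/24) · (6/24) · (6/24) · (6/24) = 3/512 ≈ 0.0059.

3/512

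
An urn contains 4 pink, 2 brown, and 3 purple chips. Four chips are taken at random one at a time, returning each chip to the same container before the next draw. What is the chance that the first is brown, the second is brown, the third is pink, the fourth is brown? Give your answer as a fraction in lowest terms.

32/6561

Multiply the conditional probability of each draw in order, with replacement (the composition resets each draw).
P = (2/9) · (2/9) · (4/9) · (2/9) = 32/6561 ≈ 0.0049.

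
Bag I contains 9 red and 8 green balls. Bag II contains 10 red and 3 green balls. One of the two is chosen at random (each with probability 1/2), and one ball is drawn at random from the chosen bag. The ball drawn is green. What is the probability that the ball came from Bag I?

104/155

P(green | Bag I) = 8/17; P(green | Bag II) = 3/13.
P(green) = 1/2·8/17 + 1/2·3/13 = 155/442.
By Bayes' rule, P(Bag I | green) = 4/17 / 155/442 = 104/155 ≈ 0.6710.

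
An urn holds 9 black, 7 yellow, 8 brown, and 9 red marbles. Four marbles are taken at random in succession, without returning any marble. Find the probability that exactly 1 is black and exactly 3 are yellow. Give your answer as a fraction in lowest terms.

Unordered draws without replacement: count favorable combinations over C(33,4).
Favorable = C(9,1) · C(7,3) · C(8,0) · C(9,0) = 315; total = C(33,4) = 40920.
P = 315/40920 = 21/2728 ≈ 0.0077.

21/2728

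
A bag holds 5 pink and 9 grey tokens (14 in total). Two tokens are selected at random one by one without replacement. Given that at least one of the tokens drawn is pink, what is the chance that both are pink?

P(both pink) = C(5,2)/C(14,2) = 10/91; P(at least one pink) = 1 − C(9,2)/C(14,2) = 55/91.
Since 'both pink' ⊆ 'at least one pink', P(both | at least one) = 10/91 / 55/91 = 2/11 ≈ 0.1818.

2/11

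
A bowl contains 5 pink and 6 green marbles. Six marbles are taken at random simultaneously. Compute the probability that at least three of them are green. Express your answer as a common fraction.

Sum the hypergeometric tail for j = 3,…,6 green marbles.
Favorable = C(6,3)·C(5,3) + C(6,4)·C(5,2) + C(6,5)·C(5,1) + C(6,6)·C(5,0) = 381; total = C(11,6) = 462.
P = 381/462 = 127/154 ≈ 0.8247.

127/154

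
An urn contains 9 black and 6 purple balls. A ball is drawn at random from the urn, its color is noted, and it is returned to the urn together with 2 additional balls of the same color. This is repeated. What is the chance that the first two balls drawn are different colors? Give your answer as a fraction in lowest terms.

Either black then purple, or purple then black; after the first draw the total is 17.
P = (9/15)·(6/17) + (6/15)·(9/17) = 36/85 ≈ 0.4235.

36/85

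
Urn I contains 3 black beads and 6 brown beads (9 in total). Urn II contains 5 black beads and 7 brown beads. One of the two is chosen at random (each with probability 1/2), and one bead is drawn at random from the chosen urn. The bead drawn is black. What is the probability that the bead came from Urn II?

5/9

P(black | Urn I) = 1/3; P(black | Urn II) = 5/12.
P(black) = 1/2·1/3 + 1/2·5/12 = 3/8.
By Bayes' rule, P(Urn II | black) = 5/24 / 3/8 = 5/9 ≈ 0.5556.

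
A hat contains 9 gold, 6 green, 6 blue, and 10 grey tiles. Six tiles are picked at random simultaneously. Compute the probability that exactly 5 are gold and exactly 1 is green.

Unordered draws without replacement: count favorable combinations over C(31,6).
Favorable = C(9,5) · C(6,1) · C(6,0) · C(10,0) = 756; total = C(31,6) = 736281.
P = 756/736281 = 12/11687 ≈ 0.0010.

12/11687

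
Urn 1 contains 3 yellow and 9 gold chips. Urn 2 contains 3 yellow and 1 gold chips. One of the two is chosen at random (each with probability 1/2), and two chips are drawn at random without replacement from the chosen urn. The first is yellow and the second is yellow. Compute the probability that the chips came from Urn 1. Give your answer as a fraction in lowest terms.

1/12

P(E | Urn 1) = 1/22; P(E | Urn 2) = 1/2.
P(E) = 1/2·1/22 + 1/2·1/2 = 3/11.
By Bayes' rule, P(Urn 1 | E) = 1/44 / 3/11 = 1/12 ≈ 0.0833.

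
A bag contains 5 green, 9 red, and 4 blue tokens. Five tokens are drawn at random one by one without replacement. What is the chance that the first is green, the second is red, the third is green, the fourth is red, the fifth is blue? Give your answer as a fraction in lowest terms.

Multiply the conditional probability of each draw in order, without replacement, so each draw removes one from its color and from the total.
P = (5/18) · (9/17) · (4/16) · (8/15) · (4/14) = 2/357 ≈ 0.0056.

2/357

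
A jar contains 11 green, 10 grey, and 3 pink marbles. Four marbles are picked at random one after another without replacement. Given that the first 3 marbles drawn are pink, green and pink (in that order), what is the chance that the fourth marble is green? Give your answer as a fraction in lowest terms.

10/21

After removing 1 green, 2 pink, the jar has 10 green out of 21 remaining.
P(fourth is green | given) = 10/21 ≈ 0.4762.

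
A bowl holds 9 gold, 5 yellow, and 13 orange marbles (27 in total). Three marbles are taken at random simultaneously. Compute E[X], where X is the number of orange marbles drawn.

13/9

By linearity of expectation, E[X] = Σ P(draw i is orange); by symmetry each draw (even without replacement) has P(orange) = 13/27.
E[X] = 3 · 13/27 = 13/9 ≈ 1.4444.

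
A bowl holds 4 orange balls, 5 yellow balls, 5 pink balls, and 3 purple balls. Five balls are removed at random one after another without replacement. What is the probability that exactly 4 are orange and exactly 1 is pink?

5/6188

Unordered draws without replacement: count favorable combinations over C(17,5).
Favorable = C(4,4) · C(5,0) · C(5,1) · C(3,0) = 5; total = C(17,5) = 6188.
P = 5/6188 = 5/6188 ≈ 0.0008.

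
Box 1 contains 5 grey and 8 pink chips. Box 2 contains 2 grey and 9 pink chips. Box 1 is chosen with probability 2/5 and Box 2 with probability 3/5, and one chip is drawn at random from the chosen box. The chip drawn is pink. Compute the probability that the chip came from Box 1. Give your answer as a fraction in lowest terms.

176/527

P(pink | Box 1) = 8/13; P(pink | Box 2) = 9/11.
P(pink) = 2/5·8/13 + 3/5·9/11 = 527/715.
By Bayes' rule, P(Box 1 | pink) = 16/65 / 527/715 = 176/527 ≈ 0.3340.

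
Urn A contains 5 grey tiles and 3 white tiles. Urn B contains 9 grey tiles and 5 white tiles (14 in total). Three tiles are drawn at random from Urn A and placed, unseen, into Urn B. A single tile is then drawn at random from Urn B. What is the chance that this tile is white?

Condition on how many of the transferred tiles are white (from Urn A: 3 white of 8; then Urn B has 17 total).
  0 white: C(3,0)C(5,3)/C(8,3) = 5/28; then P = 5/17
  1 white: C(3,1)C(5,2)/C(8,3) = 15/28; then P = 6/17
  2 white: C(3,2)C(5,1)/C(8,3) = 15/56; then P = 7/17
  3 white: C(3,3)C(5,0)/C(8,3) = 1/56; then P = 8/17
P(white from Urn B) = 49/136 ≈ 0.3603.

49/136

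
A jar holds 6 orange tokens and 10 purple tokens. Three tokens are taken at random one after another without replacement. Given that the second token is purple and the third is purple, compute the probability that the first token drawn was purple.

P(first=purple and the second token is purple and the third is purple) = (10/16)·(9/15)·(8/14) = 3/14.
P(E) = Σ over first color = 9/56 + 3/14 = 3/8.
By Bayes, P(first=purple | E) = 3/14 / 3/8 = 4/7 ≈ 0.5714.

4/7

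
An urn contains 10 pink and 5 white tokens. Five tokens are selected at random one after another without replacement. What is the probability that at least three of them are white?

Sum the hypergeometric tail for j = 3,…,5 white tokens.
Favorable = C(5,3)·C(10,2) + C(5,4)·C(10,1) + C(5,5)·C(10,0) = 501; total = C(15,5) = 3003.
P = 501/3003 = 167/1001 ≈ 0.1668.

167/1001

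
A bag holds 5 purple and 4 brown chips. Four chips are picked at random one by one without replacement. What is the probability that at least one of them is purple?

Use the complement: P(at least one purple) = 1 − P(no purple).
P(none) = C(4,4)/C(9,4) = 1/126.
So P = 1 − 1/126 = 125/126 ≈ 0.9921.

125/126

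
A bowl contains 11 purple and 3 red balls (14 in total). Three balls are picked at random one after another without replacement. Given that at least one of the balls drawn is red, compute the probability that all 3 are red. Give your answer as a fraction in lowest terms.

1/199

P(all 3 red) = C(3,3)/C(14,3) = 1/364; P(at least one red) = 1 − C(11,3)/C(14,3) = 199/364.
Since 'all 3 red' ⊆ 'at least one red', P(all 3 | at least one) = 1/364 / 199/364 = 1/199 ≈ 0.0050.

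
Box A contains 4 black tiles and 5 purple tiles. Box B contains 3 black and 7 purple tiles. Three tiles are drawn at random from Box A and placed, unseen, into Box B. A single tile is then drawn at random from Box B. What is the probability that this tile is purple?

2/3

Condition on how many of the transferred tiles are purple (from Box A: 5 purple of 9; then Box B has 13 total).
  0 purple: C(5,0)C(4,3)/C(9,3) = 1/21; then P = 7/13
  1 purple: C(5,1)C(4,2)/C(9,3) = 5/14; then P = 8/13
  2 purple: C(5,2)C(4,1)/C(9,3) = 10/21; then P = 9/13
  3 purple: C(5,3)C(4,0)/C(9,3) = 5/42; then P = 10/13
P(purple from Box B) = 2/3 ≈ 0.6667.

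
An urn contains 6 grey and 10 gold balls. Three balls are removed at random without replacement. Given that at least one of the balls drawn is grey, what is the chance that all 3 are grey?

1/22

P(all 3 grey) = C(6,3)/C(16,3) = 1/28; P(at least one grey) = 1 − C(10,3)/C(16,3) = 11/14.
Since 'all 3 grey' ⊆ 'at least one grey', P(all 3 | at least one) = 1/28 / 11/14 = 1/22 ≈ 0.0455.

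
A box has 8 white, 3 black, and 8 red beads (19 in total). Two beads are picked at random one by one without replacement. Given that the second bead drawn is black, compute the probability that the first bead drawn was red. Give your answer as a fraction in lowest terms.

4/9

P(first=red and the second bead drawn is black) = (8/19)·(3/18) = 4/57.
P(the second bead drawn is black) = Σ over first color = 4/57 + 1/57 + 4/57 = 3/19.
By Bayes, P(first=red | the second bead drawn is black) = 4/57 / 3/19 = 4/9 ≈ 0.4444.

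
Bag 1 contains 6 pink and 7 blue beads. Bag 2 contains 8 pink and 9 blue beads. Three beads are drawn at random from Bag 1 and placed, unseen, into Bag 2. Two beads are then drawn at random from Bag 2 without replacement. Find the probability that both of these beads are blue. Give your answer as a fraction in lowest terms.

267/988

Condition on how many of the transferred beads are blue (from Bag 1: 7 blue of 13; then Bag 2 has 20 total).
  0 blue: C(7,0)C(6,3)/C(13,3) = 10/143; then P = C(9,2)/C(20,2) = 18/95
  1 blue: C(7,1)C(6,2)/C(13,3) = 105/286; then P = C(10,2)/C(20,2) = 9/38
  2 blue: C(7,2)C(6,1)/C(13,3) = 63/143; then P = C(11,2)/C(20,2) = 11/38
  3 blue: C(7,3)C(6,0)/C(13,3) = 35/286; then P = C(12,2)/C(20,2) = 33/95
P(both blue) = 267/988 ≈ 0.2702.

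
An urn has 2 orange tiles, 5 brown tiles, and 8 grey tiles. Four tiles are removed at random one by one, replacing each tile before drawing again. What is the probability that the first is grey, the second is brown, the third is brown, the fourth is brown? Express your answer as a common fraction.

Multiply the conditional probability of each draw in order, with replacement (the composition resets each draw).
P = (8/15) · (5/15) · (5/15) · (5/15) = 8/405 ≈ 0.0198.

8/405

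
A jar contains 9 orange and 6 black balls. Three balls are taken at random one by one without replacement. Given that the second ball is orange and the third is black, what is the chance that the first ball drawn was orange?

8/13

P(first=orange and the second ball is orange and the third is black) = (9/15)·(8/14)·(6/13) = 72/455.
P(E) = Σ over first color = 72/455 + 9/91 = 9/35.
By Bayes, P(first=orange | E) = 72/455 / 9/35 = 8/13 ≈ 0.6154.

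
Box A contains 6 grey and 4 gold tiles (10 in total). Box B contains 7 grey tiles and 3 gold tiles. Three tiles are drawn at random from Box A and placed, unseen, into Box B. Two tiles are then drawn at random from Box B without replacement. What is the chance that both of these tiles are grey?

173/390

Condition on how many of the transferred tiles are grey (from Box A: 6 grey of 10; then Box B has 13 total).
  0 grey: C(6,0)C(4,3)/C(10,3) = 1/30; then P = C(7,2)/C(13,2) = 7/26
  1 grey: C(6,1)C(4,2)/C(10,3) = 3/10; then P = C(8,2)/C(13,2) = 14/39
  2 grey: C(6,2)C(4,1)/C(10,3) = 1/2; then P = C(9,2)/C(13,2) = 6/13
  3 grey: C(6,3)C(4,0)/C(10,3) = 1/6; then P = C(10,2)/C(13,2) = 15/26
P(both grey) = 173/390 ≈ 0.4436.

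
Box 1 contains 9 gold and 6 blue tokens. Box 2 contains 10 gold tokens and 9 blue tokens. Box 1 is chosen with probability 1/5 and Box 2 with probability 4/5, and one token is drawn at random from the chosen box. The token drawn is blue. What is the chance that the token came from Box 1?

P(blue | Box 1) = 2/5; P(blue | Box 2) = 9/19.
P(blue) = 1/5·2/5 + 4/5·9/19 = 218/475.
By Bayes' rule, P(Box 1 | blue) = 2/25 / 218/475 = 19/109 ≈ 0.1743.

19/109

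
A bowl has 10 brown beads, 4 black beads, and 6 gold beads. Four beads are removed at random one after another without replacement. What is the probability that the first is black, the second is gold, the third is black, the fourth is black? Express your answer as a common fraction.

2/1615

Multiply the conditional probability of each draw in order, without replacement, so each draw removes one from its color and from the total.
P = (4/20) · (6/19) · (3/18) · (2/17) = 2/1615 ≈ 0.0012.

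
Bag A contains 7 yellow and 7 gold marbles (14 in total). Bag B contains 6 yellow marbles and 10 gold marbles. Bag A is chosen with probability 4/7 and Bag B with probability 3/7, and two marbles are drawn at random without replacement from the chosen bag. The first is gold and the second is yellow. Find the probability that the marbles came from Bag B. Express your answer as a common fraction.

P(E | Bag A) = 7/26; P(E | Bag B) = 1/4.
P(E) = 4/7·7/26 + 3/7·1/4 = 95/364.
By Bayes' rule, P(Bag B | E) = 3/28 / 95/364 = 39/95 ≈ 0.4105.

39/95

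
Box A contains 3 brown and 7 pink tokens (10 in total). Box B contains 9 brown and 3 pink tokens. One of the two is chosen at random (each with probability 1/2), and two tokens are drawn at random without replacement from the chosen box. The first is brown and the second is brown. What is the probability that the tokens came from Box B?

P(E | Box A) = 1/15; P(E | Box B) = 6/11.
P(E) = 1/2·1/15 + 1/2·6/11 = 101/330.
By Bayes' rule, P(Box B | E) = 3/11 / 101/330 = 90/101 ≈ 0.8911.

90/101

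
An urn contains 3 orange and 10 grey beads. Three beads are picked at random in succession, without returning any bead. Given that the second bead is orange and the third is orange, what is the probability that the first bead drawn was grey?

P(first=grey and the second bead is orange and the third is orange) = (10/13)·(3/12)·(2/11) = 5/143.
P(E) = Σ over first color = 1/286 + 5/143 = 1/26.
By Bayes, P(first=grey | E) = 5/143 / 1/26 = 10/11 ≈ 0.9091.

10/11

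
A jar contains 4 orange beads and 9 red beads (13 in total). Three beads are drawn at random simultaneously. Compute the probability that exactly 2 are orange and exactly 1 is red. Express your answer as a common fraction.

27/143

Unordered draws without replacement: count favorable combinations over C(13,3).
Favorable = C(4,2) · C(9,1) = 54; total = C(13,3) = 286.
P = 54/286 = 27/143 ≈ 0.1888.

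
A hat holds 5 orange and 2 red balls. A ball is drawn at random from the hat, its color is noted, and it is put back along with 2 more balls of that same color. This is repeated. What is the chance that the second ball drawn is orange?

5/7

Condition on the first draw. If first is orange (prob 5/7), second-orange has prob (7)/(9); if not (prob 2/7), it has prob 5/(9).
P = (5/7)·(7/9) + (2/7)·(5/9) = 5/7 ≈ 0.7143.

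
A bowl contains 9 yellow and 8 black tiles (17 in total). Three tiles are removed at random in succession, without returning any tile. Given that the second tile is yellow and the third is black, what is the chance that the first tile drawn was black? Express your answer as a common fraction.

P(first=black and the second tile is yellow and the third is black) = (8/17)·(9/16)·(7/15) = 21/170.
P(E) = Σ over first color = 12/85 + 21/170 = 9/34.
By Bayes, P(first=black | E) = 21/170 / 9/34 = 7/15 ≈ 0.4667.

7/15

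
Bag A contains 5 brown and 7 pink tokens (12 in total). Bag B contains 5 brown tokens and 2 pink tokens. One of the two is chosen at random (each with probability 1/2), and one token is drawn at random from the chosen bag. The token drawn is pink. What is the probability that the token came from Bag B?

P(pink | Bag A) = 7/12; P(pink | Bag B) = 2/7.
P(pink) = 1/2·7/12 + 1/2·2/7 = 73/168.
By Bayes' rule, P(Bag B | pink) = 1/7 / 73/168 = 24/73 ≈ 0.3288.

24/73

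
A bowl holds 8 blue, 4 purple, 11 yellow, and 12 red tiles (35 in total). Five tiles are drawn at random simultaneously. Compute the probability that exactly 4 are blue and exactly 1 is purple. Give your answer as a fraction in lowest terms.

5/5797

Unordered draws without replacement: count favorable combinations over C(35,5).
Favorable = C(8,4) · C(4,1) · C(11,0) · C(12,0) = 280; total = C(35,5) = 324632.
P = 280/324632 = 5/5797 ≈ 0.0009.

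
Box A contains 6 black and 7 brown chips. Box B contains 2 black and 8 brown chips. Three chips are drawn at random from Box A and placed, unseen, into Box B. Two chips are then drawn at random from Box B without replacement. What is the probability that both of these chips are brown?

Condition on how many of the transferred chips are brown (from Box A: 7 brown of 13; then Box B has 13 total).
  0 brown: C(7,0)C(6,3)/C(13,3) = 10/143; then P = C(8,2)/C(13,2) = 14/39
  1 brown: C(7,1)C(6,2)/C(13,3) = 105/286; then P = C(9,2)/C(13,2) = 6/13
  2 brown: C(7,2)C(6,1)/C(13,3) = 63/143; then P = C(10,2)/C(13,2) = 15/26
  3 brown: C(7,3)C(6,0)/C(13,3) = 35/286; then P = C(11,2)/C(13,2) = 55/78
P(both brown) = 1085/2028 ≈ 0.5350.

1085/2028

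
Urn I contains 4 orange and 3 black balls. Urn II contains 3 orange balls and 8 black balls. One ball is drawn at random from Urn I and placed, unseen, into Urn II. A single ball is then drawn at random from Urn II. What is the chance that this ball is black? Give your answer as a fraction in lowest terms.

Condition on how many of the transferred balls are black (from Urn I: 3 black of 7; then Urn II has 12 total).
  0 black: C(3,0)C(4,1)/C(7,1) = 4/7; then P = 8/12
  1 black: C(3,1)C(4,0)/C(7,1) = 3/7; then P = 9/12
P(black from Urn II) = 59/84 ≈ 0.7024.

59/84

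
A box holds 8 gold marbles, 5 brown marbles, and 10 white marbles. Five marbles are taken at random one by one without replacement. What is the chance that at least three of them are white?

1122/3059

Sum the hypergeometric tail for j = 3,…,5 white marbles.
Favorable = C(10,3)·C(13,2) + C(10,4)·C(13,1) + C(10,5)·C(13,0) = 12342; total = C(23,5) = 33649.
P = 12342/33649 = 1122/3059 ≈ 0.3668.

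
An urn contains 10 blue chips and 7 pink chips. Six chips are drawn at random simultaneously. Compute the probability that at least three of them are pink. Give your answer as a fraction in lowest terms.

107/221

Sum the hypergeometric tail for j = 3,…,6 pink chips.
Favorable = C(7,3)·C(10,3) + C(7,4)·C(10,2) + C(7,5)·C(10,1) + C(7,6)·C(10,0) = 5992; total = C(17,6) = 12376.
P = 5992/12376 = 107/221 ≈ 0.4842.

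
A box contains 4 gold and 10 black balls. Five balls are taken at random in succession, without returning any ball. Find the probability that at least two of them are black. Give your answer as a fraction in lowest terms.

996/1001

Sum the hypergeometric tail for j = 2,…,5 black balls.
Favorable = C(10,2)·C(4,3) + C(10,3)·C(4,2) + C(10,4)·C(4,1) + C(10,5)·C(4,0) = 1992; total = C(14,5) = 2002.
P = 1992/2002 = 996/1001 ≈ 0.9950.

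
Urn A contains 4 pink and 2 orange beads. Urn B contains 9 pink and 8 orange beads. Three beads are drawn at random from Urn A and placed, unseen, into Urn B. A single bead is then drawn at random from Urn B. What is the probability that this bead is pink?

Condition on how many of the transferred beads are pink (from Urn A: 4 pink of 6; then Urn B has 20 total).
  1 pink: C(4,1)C(2,2)/C(6,3) = 1/5; then P = 10/20
  2 pink: C(4,2)C(2,1)/C(6,3) = 3/5; then P = 11/20
  3 pink: C(4,3)C(2,0)/C(6,3) = 1/5; then P = 12/20
P(pink from Urn B) = 11/20 ≈ 0.5500.

11/20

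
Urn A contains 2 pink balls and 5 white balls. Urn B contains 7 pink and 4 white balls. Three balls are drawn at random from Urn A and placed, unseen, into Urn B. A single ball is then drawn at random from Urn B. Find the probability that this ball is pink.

55/98

Condition on how many of the transferred balls are pink (from Urn A: 2 pink of 7; then Urn B has 14 total).
  0 pink: C(2,0)C(5,3)/C(7,3) = 2/7; then P = 7/14
  1 pink: C(2,1)C(5,2)/C(7,3) = 4/7; then P = 8/14
  2 pink: C(2,2)C(5,1)/C(7,3) = 1/7; then P = 9/14
P(pink from Urn B) = 55/98 ≈ 0.5612.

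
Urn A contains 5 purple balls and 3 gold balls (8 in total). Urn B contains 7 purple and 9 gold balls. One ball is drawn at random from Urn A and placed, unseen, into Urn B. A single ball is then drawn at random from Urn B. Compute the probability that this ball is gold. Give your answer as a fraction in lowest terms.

75/136

Condition on how many of the transferred balls are gold (from Urn A: 3 gold of 8; then Urn B has 17 total).
  0 gold: C(3,0)C(5,1)/C(8,1) = 5/8; then P = 9/17
  1 gold: C(3,1)C(5,0)/C(8,1) = 3/8; then P = 10/17
P(gold from Urn B) = 75/136 ≈ 0.5515.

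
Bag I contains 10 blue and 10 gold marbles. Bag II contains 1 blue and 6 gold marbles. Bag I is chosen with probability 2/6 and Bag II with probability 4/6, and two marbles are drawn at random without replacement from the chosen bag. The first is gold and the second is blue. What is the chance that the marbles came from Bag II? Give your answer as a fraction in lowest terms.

P(E | Bag I) = 5/19; P(E | Bag II) = 1/7.
P(E) = 1/3·5/19 + 2/3·1/7 = 73/399.
By Bayes' rule, P(Bag II | E) = 2/21 / 73/399 = 38/73 ≈ 0.5205.

38/73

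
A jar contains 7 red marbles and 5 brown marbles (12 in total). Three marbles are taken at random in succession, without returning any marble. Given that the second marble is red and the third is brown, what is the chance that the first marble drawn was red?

3/5

P(first=red and the second marble is red and the third is brown) = (7/12)·(6/11)·(5/10) = 7/44.
P(E) = Σ over first color = 7/44 + 7/66 = 35/132.
By Bayes, P(first=red | E) = 7/44 / 35/132 = 3/5 ≈ 0.6000.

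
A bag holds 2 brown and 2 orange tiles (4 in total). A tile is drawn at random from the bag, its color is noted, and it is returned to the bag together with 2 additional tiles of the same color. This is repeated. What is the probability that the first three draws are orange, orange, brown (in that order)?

Track the composition after each reinforcement of +2.
P = (2/4) · (4/6) · (2/8) = 1/12 ≈ 0.0833.

1/12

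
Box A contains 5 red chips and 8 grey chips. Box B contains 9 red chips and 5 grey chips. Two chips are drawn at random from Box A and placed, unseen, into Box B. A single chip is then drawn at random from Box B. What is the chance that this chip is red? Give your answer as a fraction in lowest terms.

Condition on how many of the transferred chips are red (from Box A: 5 red of 13; then Box B has 16 total).
  0 red: C(5,0)C(8,2)/C(13,2) = 14/39; then P = 9/16
  1 red: C(5,1)C(8,1)/C(13,2) = 20/39; then P = 10/16
  2 red: C(5,2)C(8,0)/C(13,2) = 5/39; then P = 11/16
P(red from Box B) = 127/208 ≈ 0.6106.

127/208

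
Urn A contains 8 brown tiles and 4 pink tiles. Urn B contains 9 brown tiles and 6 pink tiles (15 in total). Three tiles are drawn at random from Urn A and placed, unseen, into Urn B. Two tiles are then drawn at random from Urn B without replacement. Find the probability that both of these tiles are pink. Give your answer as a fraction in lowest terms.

26/187

Condition on how many of the transferred tiles are pink (from Urn A: 4 pink of 12; then Urn B has 18 total).
  0 pink: C(4,0)C(8,3)/C(12,3) = 14/55; then P = C(6,2)/C(18,2) = 5/51
  1 pink: C(4,1)C(8,2)/C(12,3) = 28/55; then P = C(7,2)/C(18,2) = 7/51
  2 pink: C(4,2)C(8,1)/C(12,3) = 12/55; then P = C(8,2)/C(18,2) = 28/153
  3 pink: C(4,3)C(8,0)/C(12,3) = 1/55; then P = C(9,2)/C(18,2) = 4/17
P(both pink) = 26/187 ≈ 0.1390.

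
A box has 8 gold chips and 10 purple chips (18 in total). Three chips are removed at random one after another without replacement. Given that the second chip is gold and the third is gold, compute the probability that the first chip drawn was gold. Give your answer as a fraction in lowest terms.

P(first=gold and the second chip is gold and the third is gold) = (8/18)·(7/17)·(6/16) = 7/102.
P(E) = Σ over first color = 7/102 + 35/306 = 28/153.
By Bayes, P(first=gold | E) = 7/102 / 28/153 = 3/8 ≈ 0.3750.

3/8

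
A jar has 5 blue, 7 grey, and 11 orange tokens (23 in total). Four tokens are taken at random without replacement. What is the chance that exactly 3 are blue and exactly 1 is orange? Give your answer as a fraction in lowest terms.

Unordered draws without replacement: count favorable combinations over C(23,4).
Favorable = C(5,3) · C(7,0) · C(11,1) = 110; total = C(23,4) = 8855.
P = 110/8855 = 2/161 ≈ 0.0124.

2/161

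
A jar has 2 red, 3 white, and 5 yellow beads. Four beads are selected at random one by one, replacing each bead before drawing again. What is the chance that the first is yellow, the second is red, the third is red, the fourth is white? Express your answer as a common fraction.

Multiply the conditional probability of each draw in order, with replacement (the composition resets each draw).
P = (5/10) · (2/10) · (2/10) · (3/10) = 3/500 ≈ 0.0060.

3/500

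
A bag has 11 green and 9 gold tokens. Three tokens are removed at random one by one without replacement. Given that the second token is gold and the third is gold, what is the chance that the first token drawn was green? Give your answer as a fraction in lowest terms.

11/18

P(first=green and the second token is gold and the third is gold) = (11/20)·(9/19)·(8/18) = 11/95.
P(E) = Σ over first color = 11/95 + 7/95 = 18/95.
By Bayes, P(first=green | E) = 11/95 / 18/95 = 11/18 ≈ 0.6111.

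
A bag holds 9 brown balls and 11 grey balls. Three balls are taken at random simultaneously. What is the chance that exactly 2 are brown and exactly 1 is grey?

33/95

Unordered draws without replacement: count favorable combinations over C(20,3).
Favorable = C(9,2) · C(11,1) = 396; total = C(20,3) = 1140.
P = 396/1140 = 33/95 ≈ 0.3474.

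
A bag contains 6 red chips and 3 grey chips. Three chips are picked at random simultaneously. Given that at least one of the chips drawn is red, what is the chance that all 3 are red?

P(all 3 red) = C(6,3)/C(9,3) = 5/21; P(at least one red) = 1 − C(3,3)/C(9,3) = 83/84.
Since 'all 3 red' ⊆ 'at least one red', P(all 3 | at least one) = 5/21 / 83/84 = 20/83 ≈ 0.2410.

20/83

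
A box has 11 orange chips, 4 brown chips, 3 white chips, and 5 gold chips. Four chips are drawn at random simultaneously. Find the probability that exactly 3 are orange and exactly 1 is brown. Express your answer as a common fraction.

Unordered draws without replacement: count favorable combinations over C(23,4).
Favorable = C(11,3) · C(4,1) · C(3,0) · C(5,0) = 660; total = C(23,4) = 8855.
P = 660/8855 = 12/161 ≈ 0.0745.

12/161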